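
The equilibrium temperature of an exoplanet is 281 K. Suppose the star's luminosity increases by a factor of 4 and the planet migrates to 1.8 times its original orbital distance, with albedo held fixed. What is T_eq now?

T_eq ≈ 296 K

T_eq ∝ L^(1/4) · d^(−1/2).
T′ = 281 × 4^(1/4) / 1.8^(1/2) = 296 K.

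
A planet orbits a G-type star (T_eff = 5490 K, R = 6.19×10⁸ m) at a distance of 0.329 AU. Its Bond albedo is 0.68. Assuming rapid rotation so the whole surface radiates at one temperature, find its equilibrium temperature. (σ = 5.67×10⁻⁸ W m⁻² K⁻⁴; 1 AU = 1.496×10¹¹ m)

T_eq ≈ 327 K

d = 0.329 AU = 4.92×10¹⁰ m.
L = 4πR_⋆²σT_⋆⁴ = 4π(6.19×10⁸)² × 5.67×10⁻⁸ × (5490)⁴ = 2.48×10²⁶ W.
S = L/(4πd²) = 8150 W m⁻².
Energy balance: absorbed = emitted ⇒ πR²·S(1−A) = 4πR²·σT_eq⁴, so T_eq⁴ = S(1−A)/(4σ).
T_eq = [8150 × 0.32 / (4 × 5.67×10⁻⁸)]^(1/4) = (1.15×10¹⁰)^(1/4) = 327 K.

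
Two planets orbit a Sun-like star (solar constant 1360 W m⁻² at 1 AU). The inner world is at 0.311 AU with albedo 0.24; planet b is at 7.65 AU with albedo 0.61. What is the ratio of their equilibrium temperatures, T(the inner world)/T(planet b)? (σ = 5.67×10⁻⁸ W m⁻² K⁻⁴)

T_eq = [S₀(1−A)/(4σd²)]^(1/4), so T ∝ (1−A)^(1/4) / √d.
T₁ = [1360×0.76/(4×5.67×10⁻⁸×0.311²)]^(1/4) = 465.90 K.
T₂ = [1360×0.39/(4×5.67×10⁻⁸×7.65²)]^(1/4) = 79.51 K.

T₁/T₂ ≈ 5.860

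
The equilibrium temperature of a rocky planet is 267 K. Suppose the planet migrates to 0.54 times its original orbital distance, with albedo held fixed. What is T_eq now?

T_eq ≈ 363 K

T_eq ∝ L^(1/4) · d^(−1/2).
T′ = 267 / 0.54^(1/2) = 363 K.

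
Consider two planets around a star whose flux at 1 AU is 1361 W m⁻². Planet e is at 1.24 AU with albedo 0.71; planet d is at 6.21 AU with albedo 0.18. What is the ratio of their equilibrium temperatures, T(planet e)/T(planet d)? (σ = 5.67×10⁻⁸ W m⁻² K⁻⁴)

T_eq = [S₀(1−A)/(4σd²)]^(1/4), so T ∝ (1−A)^(1/4) / √d.
T₁ = [1361×0.29/(4×5.67×10⁻⁸×1.24²)]^(1/4) = 183.42 K.
T₂ = [1361×0.82/(4×5.67×10⁻⁸×6.21²)]^(1/4) = 106.28 K.

T₁/T₂ ≈ 1.726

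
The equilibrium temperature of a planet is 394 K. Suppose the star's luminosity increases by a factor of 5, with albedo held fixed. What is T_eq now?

T_eq ∝ L^(1/4) · d^(−1/2).
T′ = 394 × 5^(1/4) = 589 K.

T_eq ≈ 589 K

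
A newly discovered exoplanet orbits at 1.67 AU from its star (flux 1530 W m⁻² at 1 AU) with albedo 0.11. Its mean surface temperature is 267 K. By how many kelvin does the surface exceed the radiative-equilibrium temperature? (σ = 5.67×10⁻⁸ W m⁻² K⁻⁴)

S = 1530/1.67² = 548.6 W m⁻².
T_eq = [S(1−A)/(4σ)]^(1/4) = [548.6×0.89/(4×5.67×10⁻⁸)]^(1/4) = 215.4 K.
ΔT = T_surf − T_eq = 267 − 215.4.

ΔT ≈ 51.6 K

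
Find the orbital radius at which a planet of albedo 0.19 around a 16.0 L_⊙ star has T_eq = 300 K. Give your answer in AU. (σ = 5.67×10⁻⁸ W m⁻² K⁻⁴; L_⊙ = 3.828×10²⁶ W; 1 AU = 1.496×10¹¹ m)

L = 16.0 × 3.828×10²⁶ = 6.12×10²⁷ W.
From T_eq⁴ = L(1−A)/(16πσd²): d = √[L(1−A)/(16πσT_eq⁴)].
d = √[6.12×10²⁷ × 0.81 / (16π × 5.67×10⁻⁸ × (300)⁴)] = 4.64×10¹¹ m = 3.10 AU.

d ≈ 3.10 AU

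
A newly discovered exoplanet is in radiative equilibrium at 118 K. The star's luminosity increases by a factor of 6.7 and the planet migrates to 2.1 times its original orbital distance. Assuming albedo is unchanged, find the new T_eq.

T_eq ≈ 131 K

T_eq ∝ L^(1/4) · d^(−1/2).
T′ = 118 × 6.7^(1/4) / 2.1^(1/2) = 131 K.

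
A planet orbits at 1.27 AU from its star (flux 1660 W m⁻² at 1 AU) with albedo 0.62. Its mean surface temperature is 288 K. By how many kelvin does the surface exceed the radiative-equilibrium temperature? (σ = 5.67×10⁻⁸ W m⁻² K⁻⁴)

S = 1660/1.27² = 1029 W m⁻².
T_eq = [S(1−A)/(4σ)]^(1/4) = [1029×0.38/(4×5.67×10⁻⁸)]^(1/4) = 203.8 K.
ΔT = T_surf − T_eq = 288 − 203.8.

ΔT ≈ 84.2 K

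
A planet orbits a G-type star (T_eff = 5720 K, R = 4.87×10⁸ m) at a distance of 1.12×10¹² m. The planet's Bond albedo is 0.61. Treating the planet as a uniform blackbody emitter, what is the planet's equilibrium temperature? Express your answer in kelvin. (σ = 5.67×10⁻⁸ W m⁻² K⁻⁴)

T_eq ≈ 66.7 K

L = 4πR_⋆²σT_⋆⁴ = 4π(4.87×10⁸)² × 5.67×10⁻⁸ × (5720)⁴ = 1.81×10²⁶ W.
S = L/(4πd²) = 11.5 W m⁻².
Energy balance: absorbed = emitted ⇒ πR²·S(1−A) = 4πR²·σT_eq⁴, so T_eq⁴ = S(1−A)/(4σ).
T_eq = [11.5 × 0.39 / (4 × 5.67×10⁻⁸)]^(1/4) = (1.97×10⁷)^(1/4) = 66.7 K.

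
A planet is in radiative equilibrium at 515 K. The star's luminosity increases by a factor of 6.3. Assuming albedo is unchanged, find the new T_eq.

T_eq ≈ 816 K

T_eq ∝ L^(1/4) · d^(−1/2).
T′ = 515 × 6.3^(1/4) = 816 K.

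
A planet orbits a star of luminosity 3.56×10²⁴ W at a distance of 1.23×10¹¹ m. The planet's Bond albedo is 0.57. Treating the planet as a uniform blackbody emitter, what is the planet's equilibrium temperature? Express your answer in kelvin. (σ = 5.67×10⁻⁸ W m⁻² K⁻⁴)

Flux: S = L/(4πd²) = 3.56×10²⁴/(4π×(1.23×10¹¹)²) = 18.7 W m⁻².
Energy balance: absorbed = emitted ⇒ πR²·S(1−A) = 4πR²·σT_eq⁴, so T_eq⁴ = S(1−A)/(4σ).
T_eq = [18.7 × 0.43 / (4 × 5.67×10⁻⁸)]^(1/4) = (3.55×10⁷)^(1/4) = 77.2 K.

T_eq ≈ 77.2 K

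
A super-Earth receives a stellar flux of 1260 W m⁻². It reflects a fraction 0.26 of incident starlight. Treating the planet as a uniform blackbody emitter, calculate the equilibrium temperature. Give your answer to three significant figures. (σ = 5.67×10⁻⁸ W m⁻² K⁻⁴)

T_eq ≈ 253 K

Energy balance: absorbed = emitted ⇒ πR²·S(1−A) = 4πR²·σT_eq⁴, so T_eq⁴ = S(1−A)/(4σ).
T_eq = [1260 × 0.74 / (4 × 5.67×10⁻⁸)]^(1/4) = (4.11×10⁹)^(1/4) = 253 K.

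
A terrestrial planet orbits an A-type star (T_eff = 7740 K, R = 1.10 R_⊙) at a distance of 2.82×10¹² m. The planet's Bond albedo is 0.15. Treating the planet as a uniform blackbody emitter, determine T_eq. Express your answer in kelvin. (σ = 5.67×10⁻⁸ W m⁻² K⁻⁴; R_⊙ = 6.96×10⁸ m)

T_eq ≈ 86.6 K

R_⋆ = 1.10 × 6.96×10⁸ = 7.66×10⁸ m.
L = 4πR_⋆²σT_⋆⁴ = 4π(7.66×10⁸)² × 5.67×10⁻⁸ × (7740)⁴ = 1.50×10²⁷ W.
S = L/(4πd²) = 15.0 W m⁻².
Energy balance: absorbed = emitted ⇒ πR²·S(1−A) = 4πR²·σT_eq⁴, so T_eq⁴ = S(1−A)/(4σ).
T_eq = [15.0 × 0.85 / (4 × 5.67×10⁻⁸)]^(1/4) = (5.62×10⁷)^(1/4) = 86.6 K.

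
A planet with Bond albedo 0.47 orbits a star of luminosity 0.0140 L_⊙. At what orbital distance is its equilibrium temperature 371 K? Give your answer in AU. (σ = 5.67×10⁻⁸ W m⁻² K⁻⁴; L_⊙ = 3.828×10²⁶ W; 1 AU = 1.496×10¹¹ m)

L = 0.0140 × 3.828×10²⁶ = 5.36×10²⁴ W.
From T_eq⁴ = L(1−A)/(16πσd²): d = √[L(1−A)/(16πσT_eq⁴)].
d = √[5.36×10²⁴ × 0.53 / (16π × 5.67×10⁻⁸ × (371)⁴)] = 7.25×10⁹ m = 0.0485 AU.

d ≈ 0.0485 AU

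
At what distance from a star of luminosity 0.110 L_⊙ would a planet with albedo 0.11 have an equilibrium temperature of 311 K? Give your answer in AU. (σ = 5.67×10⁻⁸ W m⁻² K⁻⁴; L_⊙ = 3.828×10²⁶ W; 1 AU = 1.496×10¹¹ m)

d ≈ 0.251 AU

L = 0.110 × 3.828×10²⁶ = 4.21×10²⁵ W.
From T_eq⁴ = L(1−A)/(16πσd²): d = √[L(1−A)/(16πσT_eq⁴)].
d = √[4.21×10²⁵ × 0.89 / (16π × 5.67×10⁻⁸ × (311)⁴)] = 3.75×10¹⁰ m = 0.251 AU.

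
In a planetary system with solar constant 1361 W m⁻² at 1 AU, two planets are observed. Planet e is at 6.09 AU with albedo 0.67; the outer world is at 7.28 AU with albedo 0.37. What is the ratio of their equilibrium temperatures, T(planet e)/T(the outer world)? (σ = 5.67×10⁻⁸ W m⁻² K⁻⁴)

T₁/T₂ ≈ 0.930

T_eq = [S₀(1−A)/(4σd²)]^(1/4), so T ∝ (1−A)^(1/4) / √d.
T₁ = [1361×0.33/(4×5.67×10⁻⁸×6.09²)]^(1/4) = 85.48 K.
T₂ = [1361×0.63/(4×5.67×10⁻⁸×7.28²)]^(1/4) = 91.90 K.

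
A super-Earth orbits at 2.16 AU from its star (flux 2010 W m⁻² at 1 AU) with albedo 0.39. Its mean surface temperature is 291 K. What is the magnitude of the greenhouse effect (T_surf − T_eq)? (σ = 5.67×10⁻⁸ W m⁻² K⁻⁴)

S = 2010/2.16² = 430.8 W m⁻².
T_eq = [S(1−A)/(4σ)]^(1/4) = [430.8×0.61/(4×5.67×10⁻⁸)]^(1/4) = 184.5 K.
ΔT = T_surf − T_eq = 291 − 184.5.

ΔT ≈ 106.5 K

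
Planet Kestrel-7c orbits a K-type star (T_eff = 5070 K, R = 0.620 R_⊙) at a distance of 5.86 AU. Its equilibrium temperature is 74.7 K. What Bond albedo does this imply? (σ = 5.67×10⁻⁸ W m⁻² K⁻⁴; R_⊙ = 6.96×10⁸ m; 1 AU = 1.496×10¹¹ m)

A ≈ 0.22

R_⋆ = 0.620 × 6.96×10⁸ = 4.32×10⁸ m.
d = 5.86 AU = 8.77×10¹¹ m.
L = 4πR_⋆²σT_⋆⁴ = 4π(4.32×10⁸)² × 5.67×10⁻⁸ × (5070)⁴ = 8.77×10²⁵ W.
S = L/(4πd²) = 9.08 W m⁻².
From T_eq⁴ = S(1−A)/(4σ): 1−A = 4σT_eq⁴/S.
1−A = 4 × 5.67×10⁻⁸ × (74.7)⁴ / 9.08 = 0.778.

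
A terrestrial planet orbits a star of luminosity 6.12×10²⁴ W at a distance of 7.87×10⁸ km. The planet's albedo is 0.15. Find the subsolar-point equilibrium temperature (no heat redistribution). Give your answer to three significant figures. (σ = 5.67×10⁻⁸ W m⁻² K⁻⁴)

T_ss ≈ 58.6 K

d = 7.87×10⁸ km = 7.87×10¹¹ m.
Flux: S = L/(4πd²) = 6.12×10²⁴/(4π×(7.87×10¹¹)²) = 0.786 W m⁻².
At the subsolar point the surface absorbs S(1−A) and emits σT⁴ per unit area — no factor of 4, since only the local patch is in balance.
T = [0.786 × 0.85 / 5.67×10⁻⁸]^(1/4) = (1.18×10⁷)^(1/4) = 58.6 K.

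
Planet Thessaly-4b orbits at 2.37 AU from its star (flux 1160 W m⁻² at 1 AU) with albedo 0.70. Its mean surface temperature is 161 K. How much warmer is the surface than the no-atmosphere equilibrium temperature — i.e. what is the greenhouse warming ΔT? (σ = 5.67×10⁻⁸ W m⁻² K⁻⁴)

ΔT ≈ 32.4 K

S = 1160/2.37² = 206.5 W m⁻².
T_eq = [S(1−A)/(4σ)]^(1/4) = [206.5×0.30/(4×5.67×10⁻⁸)]^(1/4) = 128.6 K.
ΔT = T_surf − T_eq = 161 − 128.6.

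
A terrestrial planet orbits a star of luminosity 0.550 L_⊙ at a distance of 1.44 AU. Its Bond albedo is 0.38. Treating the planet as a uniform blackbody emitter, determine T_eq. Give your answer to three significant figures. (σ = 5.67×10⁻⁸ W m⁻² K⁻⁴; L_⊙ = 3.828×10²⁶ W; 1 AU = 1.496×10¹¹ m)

T_eq ≈ 177 K

d = 1.44 AU = 2.15×10¹¹ m.
L = 0.550 × 3.828×10²⁶ = 2.11×10²⁶ W.
Flux: S = L/(4πd²) = 2.11×10²⁶/(4π×(2.15×10¹¹)²) = 361 W m⁻².
Energy balance: absorbed = emitted ⇒ πR²·S(1−A) = 4πR²·σT_eq⁴, so T_eq⁴ = S(1−A)/(4σ).
T_eq = [361 × 0.62 / (4 × 5.67×10⁻⁸)]^(1/4) = (9.87×10⁸)^(1/4) = 177 K.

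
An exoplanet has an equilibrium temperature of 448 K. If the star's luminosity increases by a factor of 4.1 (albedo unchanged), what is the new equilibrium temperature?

T_eq ∝ L^(1/4) · d^(−1/2).
T′ = 448 × 4.1^(1/4) = 637 K.

T_eq ≈ 637 K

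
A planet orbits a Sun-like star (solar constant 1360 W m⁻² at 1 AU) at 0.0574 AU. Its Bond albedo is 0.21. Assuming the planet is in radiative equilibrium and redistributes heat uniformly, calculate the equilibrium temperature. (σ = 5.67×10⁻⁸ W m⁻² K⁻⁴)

T_eq ≈ 1100 K

Flux at 0.0574 AU: S = 1360/0.0574² = 4.13×10⁵ W m⁻².
Energy balance: absorbed = emitted ⇒ πR²·S(1−A) = 4πR²·σT_eq⁴, so T_eq⁴ = S(1−A)/(4σ).
T_eq = [4.13×10⁵ × 0.79 / (4 × 5.67×10⁻⁸)]^(1/4) = (1.44×10¹²)^(1/4) = 1100 K.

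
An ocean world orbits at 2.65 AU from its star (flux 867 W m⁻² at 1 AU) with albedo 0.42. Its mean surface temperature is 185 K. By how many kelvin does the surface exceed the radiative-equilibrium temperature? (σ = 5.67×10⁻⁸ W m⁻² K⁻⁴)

S = 867/2.65² = 123.5 W m⁻².
T_eq = [S(1−A)/(4σ)]^(1/4) = [123.5×0.58/(4×5.67×10⁻⁸)]^(1/4) = 133.3 K.
ΔT = T_surf − T_eq = 185 − 133.3.

ΔT ≈ 51.7 K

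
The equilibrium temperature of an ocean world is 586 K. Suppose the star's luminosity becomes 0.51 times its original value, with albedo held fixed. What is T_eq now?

T_eq ∝ L^(1/4) · d^(−1/2).
T′ = 586 × 0.51^(1/4) = 495 K.

T_eq ≈ 495 K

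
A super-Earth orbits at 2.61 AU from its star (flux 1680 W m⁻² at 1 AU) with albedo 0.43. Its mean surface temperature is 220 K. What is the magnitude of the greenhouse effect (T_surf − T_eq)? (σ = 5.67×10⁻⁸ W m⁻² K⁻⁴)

ΔT ≈ 62.2 K

S = 1680/2.61² = 246.6 W m⁻².
T_eq = [S(1−A)/(4σ)]^(1/4) = [246.6×0.57/(4×5.67×10⁻⁸)]^(1/4) = 157.8 K.
ΔT = T_surf − T_eq = 220 − 157.8.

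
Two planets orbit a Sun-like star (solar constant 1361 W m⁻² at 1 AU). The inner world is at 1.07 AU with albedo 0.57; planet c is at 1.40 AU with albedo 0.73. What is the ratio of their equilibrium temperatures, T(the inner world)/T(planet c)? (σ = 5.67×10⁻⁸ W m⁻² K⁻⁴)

T_eq = [S₀(1−A)/(4σd²)]^(1/4), so T ∝ (1−A)^(1/4) / √d.
T₁ = [1361×0.43/(4×5.67×10⁻⁸×1.07²)]^(1/4) = 217.89 K.
T₂ = [1361×0.27/(4×5.67×10⁻⁸×1.40²)]^(1/4) = 169.56 K.

T₁/T₂ ≈ 1.285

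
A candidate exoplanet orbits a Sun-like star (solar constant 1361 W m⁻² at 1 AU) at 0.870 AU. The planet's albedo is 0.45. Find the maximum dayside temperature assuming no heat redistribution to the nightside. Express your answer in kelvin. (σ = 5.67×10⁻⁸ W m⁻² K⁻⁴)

T_ss ≈ 363 K

Flux at 0.870 AU: S = 1361/0.870² = 1800 W m⁻².
With no redistribution each surface element balances locally: S(1−A) = σT⁴.
T = [1800 × 0.55 / 5.67×10⁻⁸]^(1/4) = (1.74×10¹⁰)^(1/4) = 363 K.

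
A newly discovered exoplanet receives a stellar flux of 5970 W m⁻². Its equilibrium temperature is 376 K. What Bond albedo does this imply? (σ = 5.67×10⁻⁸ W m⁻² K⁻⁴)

A ≈ 0.24

From T_eq⁴ = S(1−A)/(4σ): 1−A = 4σT_eq⁴/S.
1−A = 4 × 5.67×10⁻⁸ × (376)⁴ / 5970 = 0.759.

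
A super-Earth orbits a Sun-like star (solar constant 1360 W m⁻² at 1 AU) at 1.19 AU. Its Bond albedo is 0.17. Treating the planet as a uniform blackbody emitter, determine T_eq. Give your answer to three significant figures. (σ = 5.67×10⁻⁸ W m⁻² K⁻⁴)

Flux at 1.19 AU: S = 1360/1.19² = 960 W m⁻².
Energy balance: absorbed = emitted ⇒ πR²·S(1−A) = 4πR²·σT_eq⁴, so T_eq⁴ = S(1−A)/(4σ).
T_eq = [960 × 0.83 / (4 × 5.67×10⁻⁸)]^(1/4) = (3.51×10⁹)^(1/4) = 243 K.

T_eq ≈ 243 K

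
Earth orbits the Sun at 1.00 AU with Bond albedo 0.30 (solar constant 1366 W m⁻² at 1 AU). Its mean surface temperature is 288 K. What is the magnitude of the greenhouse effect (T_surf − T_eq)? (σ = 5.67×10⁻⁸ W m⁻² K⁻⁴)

ΔT ≈ 33.2 K

S = 1366/1.00² = 1366 W m⁻².
T_eq = [S(1−A)/(4σ)]^(1/4) = [1366×0.70/(4×5.67×10⁻⁸)]^(1/4) = 254.8 K.
ΔT = T_surf − T_eq = 288 − 254.8.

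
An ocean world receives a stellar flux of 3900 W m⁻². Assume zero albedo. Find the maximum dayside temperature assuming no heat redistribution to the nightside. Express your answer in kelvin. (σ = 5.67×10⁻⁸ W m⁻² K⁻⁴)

T_ss ≈ 512 K

With no redistribution each surface element balances locally: S(1−A) = σT⁴.
T = [3900 × 1.00 / 5.67×10⁻⁸]^(1/4) = (6.88×10¹⁰)^(1/4) = 512 K.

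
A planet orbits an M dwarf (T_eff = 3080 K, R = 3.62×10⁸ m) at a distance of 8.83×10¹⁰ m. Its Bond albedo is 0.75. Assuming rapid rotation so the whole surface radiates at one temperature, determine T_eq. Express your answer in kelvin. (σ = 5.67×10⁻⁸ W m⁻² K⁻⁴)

T_eq ≈ 98.6 K

L = 4πR_⋆²σT_⋆⁴ = 4π(3.62×10⁸)² × 5.67×10⁻⁸ × (3080)⁴ = 8.40×10²⁴ W.
S = L/(4πd²) = 85.8 W m⁻².
Energy balance: absorbed = emitted ⇒ πR²·S(1−A) = 4πR²·σT_eq⁴, so T_eq⁴ = S(1−A)/(4σ).
T_eq = [85.8 × 0.25 / (4 × 5.67×10⁻⁸)]^(1/4) = (9.45×10⁷)^(1/4) = 98.6 K.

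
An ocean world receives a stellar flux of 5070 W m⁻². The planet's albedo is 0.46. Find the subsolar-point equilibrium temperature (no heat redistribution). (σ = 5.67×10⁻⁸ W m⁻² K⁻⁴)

At the subsolar point the surface absorbs S(1−A) and emits σT⁴ per unit area — no factor of 4, since only the local patch is in balance.
T = [5070 × 0.54 / 5.67×10⁻⁸]^(1/4) = (4.83×10¹⁰)^(1/4) = 469 K.

T_ss ≈ 469 K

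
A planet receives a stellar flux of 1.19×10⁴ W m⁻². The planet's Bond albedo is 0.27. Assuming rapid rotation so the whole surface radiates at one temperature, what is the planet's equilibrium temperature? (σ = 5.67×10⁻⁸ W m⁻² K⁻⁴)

Energy balance: absorbed = emitted ⇒ πR²·S(1−A) = 4πR²·σT_eq⁴, so T_eq⁴ = S(1−A)/(4σ).
T_eq = [1.19×10⁴ × 0.73 / (4 × 5.67×10⁻⁸)]^(1/4) = (3.83×10¹⁰)^(1/4) = 442 K.

T_eq ≈ 442 K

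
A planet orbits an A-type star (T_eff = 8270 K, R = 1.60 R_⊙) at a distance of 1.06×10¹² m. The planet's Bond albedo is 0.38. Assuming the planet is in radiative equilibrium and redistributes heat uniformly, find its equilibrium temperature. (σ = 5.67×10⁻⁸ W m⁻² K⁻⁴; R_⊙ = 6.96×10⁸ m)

T_eq ≈ 168 K

R_⋆ = 1.60 × 6.96×10⁸ = 1.11×10⁹ m.
L = 4πR_⋆²σT_⋆⁴ = 4π(1.11×10⁹)² × 5.67×10⁻⁸ × (8270)⁴ = 4.13×10²⁷ W.
S = L/(4πd²) = 293 W m⁻².
Energy balance: absorbed = emitted ⇒ πR²·S(1−A) = 4πR²·σT_eq⁴, so T_eq⁴ = S(1−A)/(4σ).
T_eq = [293 × 0.62 / (4 × 5.67×10⁻⁸)]^(1/4) = (8.00×10⁸)^(1/4) = 168 K.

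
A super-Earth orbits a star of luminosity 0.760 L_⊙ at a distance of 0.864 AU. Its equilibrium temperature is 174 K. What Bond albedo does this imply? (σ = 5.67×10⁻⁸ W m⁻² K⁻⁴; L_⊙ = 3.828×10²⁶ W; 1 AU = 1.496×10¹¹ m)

A ≈ 0.85

d = 0.864 AU = 1.29×10¹¹ m.
L = 0.760 × 3.828×10²⁶ = 2.91×10²⁶ W.
Flux: S = L/(4πd²) = 2.91×10²⁶/(4π×(1.29×10¹¹)²) = 1390 W m⁻².
From T_eq⁴ = S(1−A)/(4σ): 1−A = 4σT_eq⁴/S.
1−A = 4 × 5.67×10⁻⁸ × (174)⁴ / 1390 = 0.150.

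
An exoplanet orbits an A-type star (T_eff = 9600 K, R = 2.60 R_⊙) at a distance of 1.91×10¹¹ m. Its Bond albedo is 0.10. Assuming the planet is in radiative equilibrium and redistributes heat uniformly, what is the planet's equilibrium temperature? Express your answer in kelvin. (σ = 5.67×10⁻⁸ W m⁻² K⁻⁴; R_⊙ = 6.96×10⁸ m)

T_eq ≈ 644 K

R_⋆ = 2.60 × 6.96×10⁸ = 1.81×10⁹ m.
L = 4πR_⋆²σT_⋆⁴ = 4π(1.81×10⁹)² × 5.67×10⁻⁸ × (9600)⁴ = 1.98×10²⁸ W.
S = L/(4πd²) = 4.32×10⁴ W m⁻².
Energy balance: absorbed = emitted ⇒ πR²·S(1−A) = 4πR²·σT_eq⁴, so T_eq⁴ = S(1−A)/(4σ).
T_eq = [4.32×10⁴ × 0.90 / (4 × 5.67×10⁻⁸)]^(1/4) = (1.72×10¹¹)^(1/4) = 644 K.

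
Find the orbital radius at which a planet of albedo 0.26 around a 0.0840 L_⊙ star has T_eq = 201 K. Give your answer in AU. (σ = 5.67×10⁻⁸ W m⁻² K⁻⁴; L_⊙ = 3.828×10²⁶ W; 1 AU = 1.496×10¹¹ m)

L = 0.0840 × 3.828×10²⁶ = 3.22×10²⁵ W.
From T_eq⁴ = L(1−A)/(16πσd²): d = √[L(1−A)/(16πσT_eq⁴)].
d = √[3.22×10²⁵ × 0.74 / (16π × 5.67×10⁻⁸ × (201)⁴)] = 7.15×10¹⁰ m = 0.478 AU.

d ≈ 0.478 AU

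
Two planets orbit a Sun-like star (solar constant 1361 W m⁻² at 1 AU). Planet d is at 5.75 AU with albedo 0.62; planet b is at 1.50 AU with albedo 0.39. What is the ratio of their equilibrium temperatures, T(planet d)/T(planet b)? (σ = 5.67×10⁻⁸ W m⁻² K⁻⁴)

T_eq = [S₀(1−A)/(4σd²)]^(1/4), so T ∝ (1−A)^(1/4) / √d.
T₁ = [1361×0.38/(4×5.67×10⁻⁸×5.75²)]^(1/4) = 91.13 K.
T₂ = [1361×0.61/(4×5.67×10⁻⁸×1.50²)]^(1/4) = 200.84 K.

T₁/T₂ ≈ 0.454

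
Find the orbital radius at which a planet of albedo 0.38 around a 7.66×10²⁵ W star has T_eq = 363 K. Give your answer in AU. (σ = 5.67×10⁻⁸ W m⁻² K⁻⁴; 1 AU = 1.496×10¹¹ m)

d ≈ 0.207 AU

From T_eq⁴ = L(1−A)/(16πσd²): d = √[L(1−A)/(16πσT_eq⁴)].
d = √[7.66×10²⁵ × 0.62 / (16π × 5.67×10⁻⁸ × (363)⁴)] = 3.10×10¹⁰ m = 0.207 AU.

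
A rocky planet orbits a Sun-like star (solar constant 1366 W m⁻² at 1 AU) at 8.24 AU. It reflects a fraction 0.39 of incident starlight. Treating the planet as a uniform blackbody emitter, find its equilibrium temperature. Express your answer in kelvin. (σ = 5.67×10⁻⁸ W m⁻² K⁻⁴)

T_eq ≈ 85.8 K

Flux at 8.24 AU: S = 1366/8.24² = 20.1 W m⁻².
Energy balance: absorbed = emitted ⇒ πR²·S(1−A) = 4πR²·σT_eq⁴, so T_eq⁴ = S(1−A)/(4σ).
T_eq = [20.1 × 0.61 / (4 × 5.67×10⁻⁸)]^(1/4) = (5.41×10⁷)^(1/4) = 85.8 K.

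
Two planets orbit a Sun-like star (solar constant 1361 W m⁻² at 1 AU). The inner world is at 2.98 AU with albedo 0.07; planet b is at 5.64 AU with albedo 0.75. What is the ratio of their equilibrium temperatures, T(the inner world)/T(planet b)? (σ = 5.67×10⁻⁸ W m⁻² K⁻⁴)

T₁/T₂ ≈ 1.911

T_eq = [S₀(1−A)/(4σd²)]^(1/4), so T ∝ (1−A)^(1/4) / √d.
T₁ = [1361×0.93/(4×5.67×10⁻⁸×2.98²)]^(1/4) = 158.33 K.
T₂ = [1361×0.25/(4×5.67×10⁻⁸×5.64²)]^(1/4) = 82.87 K.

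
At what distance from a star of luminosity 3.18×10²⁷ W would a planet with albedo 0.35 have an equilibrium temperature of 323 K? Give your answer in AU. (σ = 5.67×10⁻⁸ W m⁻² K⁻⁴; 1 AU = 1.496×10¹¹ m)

From T_eq⁴ = L(1−A)/(16πσd²): d = √[L(1−A)/(16πσT_eq⁴)].
d = √[3.18×10²⁷ × 0.65 / (16π × 5.67×10⁻⁸ × (323)⁴)] = 2.58×10¹¹ m = 1.73 AU.

d ≈ 1.73 AU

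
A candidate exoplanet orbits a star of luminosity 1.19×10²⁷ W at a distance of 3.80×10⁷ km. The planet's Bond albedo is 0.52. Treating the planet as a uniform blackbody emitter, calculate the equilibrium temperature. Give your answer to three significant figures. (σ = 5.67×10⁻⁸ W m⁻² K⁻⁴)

T_eq ≈ 610 K

d = 3.80×10⁷ km = 3.80×10¹⁰ m.
Flux: S = L/(4πd²) = 1.19×10²⁷/(4π×(3.80×10¹⁰)²) = 6.56×10⁴ W m⁻².
Energy balance: absorbed = emitted ⇒ πR²·S(1−A) = 4πR²·σT_eq⁴, so T_eq⁴ = S(1−A)/(4σ).
T_eq = [6.56×10⁴ × 0.48 / (4 × 5.67×10⁻⁸)]^(1/4) = (1.39×10¹¹)^(1/4) = 610 K.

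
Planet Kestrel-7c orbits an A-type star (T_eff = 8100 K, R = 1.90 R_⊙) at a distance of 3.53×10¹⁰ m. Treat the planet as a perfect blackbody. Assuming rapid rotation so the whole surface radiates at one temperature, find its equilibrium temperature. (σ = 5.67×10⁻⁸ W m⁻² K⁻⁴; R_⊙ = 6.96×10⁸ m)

R_⋆ = 1.90 × 6.96×10⁸ = 1.32×10⁹ m.
L = 4πR_⋆²σT_⋆⁴ = 4π(1.32×10⁹)² × 5.67×10⁻⁸ × (8100)⁴ = 5.36×10²⁷ W.
S = L/(4πd²) = 3.43×10⁵ W m⁻².
Energy balance: absorbed = emitted ⇒ πR²·S(1−A) = 4πR²·σT_eq⁴, so T_eq⁴ = S(1−A)/(4σ).
T_eq = [3.43×10⁵ × 1.00 / (4 × 5.67×10⁻⁸)]^(1/4) = (1.51×10¹²)^(1/4) = 1110 K.

T_eq ≈ 1110 K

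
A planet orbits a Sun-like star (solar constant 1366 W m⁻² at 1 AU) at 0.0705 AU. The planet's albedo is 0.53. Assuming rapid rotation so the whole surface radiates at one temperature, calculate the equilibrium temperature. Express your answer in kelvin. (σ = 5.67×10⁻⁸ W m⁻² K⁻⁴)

Flux at 0.0705 AU: S = 1366/0.0705² = 2.75×10⁵ W m⁻².
Energy balance: absorbed = emitted ⇒ πR²·S(1−A) = 4πR²·σT_eq⁴, so T_eq⁴ = S(1−A)/(4σ).
T_eq = [2.75×10⁵ × 0.47 / (4 × 5.67×10⁻⁸)]^(1/4) = (5.70×10¹¹)^(1/4) = 869 K.

T_eq ≈ 869 K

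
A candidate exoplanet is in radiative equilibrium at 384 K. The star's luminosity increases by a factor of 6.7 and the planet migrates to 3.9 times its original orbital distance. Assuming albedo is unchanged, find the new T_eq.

T_eq ∝ L^(1/4) · d^(−1/2).
T′ = 384 × 6.7^(1/4) / 3.9^(1/2) = 313 K.

T_eq ≈ 313 K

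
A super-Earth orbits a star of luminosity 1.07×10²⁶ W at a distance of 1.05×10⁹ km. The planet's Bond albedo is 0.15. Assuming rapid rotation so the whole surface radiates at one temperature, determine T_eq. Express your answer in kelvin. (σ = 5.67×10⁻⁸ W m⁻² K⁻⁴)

d = 1.05×10⁹ km = 1.05×10¹² m.
Flux: S = L/(4πd²) = 1.07×10²⁶/(4π×(1.05×10¹²)²) = 7.72 W m⁻².
Energy balance: absorbed = emitted ⇒ πR²·S(1−A) = 4πR²·σT_eq⁴, so T_eq⁴ = S(1−A)/(4σ).
T_eq = [7.72 × 0.85 / (4 × 5.67×10⁻⁸)]^(1/4) = (2.89×10⁷)^(1/4) = 73.3 K.

T_eq ≈ 73.3 K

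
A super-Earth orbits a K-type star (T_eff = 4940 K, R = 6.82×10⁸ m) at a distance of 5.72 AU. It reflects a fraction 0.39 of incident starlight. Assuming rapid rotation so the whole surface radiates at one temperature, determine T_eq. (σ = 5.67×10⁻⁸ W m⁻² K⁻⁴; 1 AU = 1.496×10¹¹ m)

d = 5.72 AU = 8.56×10¹¹ m.
L = 4πR_⋆²σT_⋆⁴ = 4π(6.82×10⁸)² × 5.67×10⁻⁸ × (4940)⁴ = 1.97×10²⁶ W.
S = L/(4πd²) = 21.4 W m⁻².
Energy balance: absorbed = emitted ⇒ πR²·S(1−A) = 4πR²·σT_eq⁴, so T_eq⁴ = S(1−A)/(4σ).
T_eq = [21.4 × 0.61 / (4 × 5.67×10⁻⁸)]^(1/4) = (5.77×10⁷)^(1/4) = 87.2 K.

T_eq ≈ 87.2 K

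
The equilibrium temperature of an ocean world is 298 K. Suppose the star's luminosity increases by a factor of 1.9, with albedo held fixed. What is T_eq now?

T_eq ≈ 350 K

T_eq ∝ L^(1/4) · d^(−1/2).
T′ = 298 × 1.9^(1/4) = 350 K.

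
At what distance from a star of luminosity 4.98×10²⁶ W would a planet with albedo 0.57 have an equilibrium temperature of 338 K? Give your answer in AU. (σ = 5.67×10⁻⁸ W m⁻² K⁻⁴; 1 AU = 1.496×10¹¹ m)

From T_eq⁴ = L(1−A)/(16πσd²): d = √[L(1−A)/(16πσT_eq⁴)].
d = √[4.98×10²⁶ × 0.43 / (16π × 5.67×10⁻⁸ × (338)⁴)] = 7.59×10¹⁰ m = 0.507 AU.

d ≈ 0.507 AU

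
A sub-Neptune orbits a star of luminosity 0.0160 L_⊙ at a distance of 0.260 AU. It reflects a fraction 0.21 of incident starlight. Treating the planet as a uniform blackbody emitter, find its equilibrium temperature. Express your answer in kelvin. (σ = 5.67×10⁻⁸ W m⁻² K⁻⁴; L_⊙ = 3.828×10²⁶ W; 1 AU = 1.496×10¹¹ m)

T_eq ≈ 183 K

d = 0.260 AU = 3.89×10¹⁰ m.
L = 0.0160 × 3.828×10²⁶ = 6.12×10²⁴ W.
Flux: S = L/(4πd²) = 6.12×10²⁴/(4π×(3.89×10¹⁰)²) = 322 W m⁻².
Energy balance: absorbed = emitted ⇒ πR²·S(1−A) = 4πR²·σT_eq⁴, so T_eq⁴ = S(1−A)/(4σ).
T_eq = [322 × 0.79 / (4 × 5.67×10⁻⁸)]^(1/4) = (1.12×10⁹)^(1/4) = 183 K.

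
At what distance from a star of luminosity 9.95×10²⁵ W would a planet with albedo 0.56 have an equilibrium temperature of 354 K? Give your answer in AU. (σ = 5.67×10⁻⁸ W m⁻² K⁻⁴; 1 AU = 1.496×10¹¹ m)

d ≈ 0.209 AU

From T_eq⁴ = L(1−A)/(16πσd²): d = √[L(1−A)/(16πσT_eq⁴)].
d = √[9.95×10²⁵ × 0.44 / (16π × 5.67×10⁻⁸ × (354)⁴)] = 3.13×10¹⁰ m = 0.209 AU.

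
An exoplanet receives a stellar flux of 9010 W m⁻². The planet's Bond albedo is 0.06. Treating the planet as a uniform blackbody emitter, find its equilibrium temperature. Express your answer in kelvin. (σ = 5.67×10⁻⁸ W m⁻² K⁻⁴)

T_eq ≈ 440 K

Energy balance: absorbed = emitted ⇒ πR²·S(1−A) = 4πR²·σT_eq⁴, so T_eq⁴ = S(1−A)/(4σ).
T_eq = [9010 × 0.94 / (4 × 5.67×10⁻⁸)]^(1/4) = (3.73×10¹⁰)^(1/4) = 440 K.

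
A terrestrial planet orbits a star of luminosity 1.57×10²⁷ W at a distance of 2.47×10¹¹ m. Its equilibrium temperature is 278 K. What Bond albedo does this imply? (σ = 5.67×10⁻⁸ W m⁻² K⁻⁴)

A ≈ 0.34

Flux: S = L/(4πd²) = 1.57×10²⁷/(4π×(2.47×10¹¹)²) = 2050 W m⁻².
From T_eq⁴ = S(1−A)/(4σ): 1−A = 4σT_eq⁴/S.
1−A = 4 × 5.67×10⁻⁸ × (278)⁴ / 2050 = 0.661.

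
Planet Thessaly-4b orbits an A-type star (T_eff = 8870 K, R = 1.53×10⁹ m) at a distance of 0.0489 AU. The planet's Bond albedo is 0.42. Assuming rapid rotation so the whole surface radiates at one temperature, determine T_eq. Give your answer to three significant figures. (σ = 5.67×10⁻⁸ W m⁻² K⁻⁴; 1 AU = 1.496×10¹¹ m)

d = 0.0489 AU = 7.32×10⁹ m.
L = 4πR_⋆²σT_⋆⁴ = 4π(1.53×10⁹)² × 5.67×10⁻⁸ × (8870)⁴ = 1.03×10²⁸ W.
S = L/(4πd²) = 1.54×10⁷ W m⁻².
Energy balance: absorbed = emitted ⇒ πR²·S(1−A) = 4πR²·σT_eq⁴, so T_eq⁴ = S(1−A)/(4σ).
T_eq = [1.54×10⁷ × 0.58 / (4 × 5.67×10⁻⁸)]^(1/4) = (3.93×10¹³)^(1/4) = 2500 K.

T_eq ≈ 2500 K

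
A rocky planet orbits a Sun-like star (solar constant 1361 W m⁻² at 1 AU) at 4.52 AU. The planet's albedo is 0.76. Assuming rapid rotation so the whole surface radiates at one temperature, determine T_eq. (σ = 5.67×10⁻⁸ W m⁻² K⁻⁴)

Flux at 4.52 AU: S = 1361/4.52² = 66.6 W m⁻².
Energy balance: absorbed = emitted ⇒ πR²·S(1−A) = 4πR²·σT_eq⁴, so T_eq⁴ = S(1−A)/(4σ).
T_eq = [66.6 × 0.24 / (4 × 5.67×10⁻⁸)]^(1/4) = (7.05×10⁷)^(1/4) = 91.6 K.

T_eq ≈ 91.6 K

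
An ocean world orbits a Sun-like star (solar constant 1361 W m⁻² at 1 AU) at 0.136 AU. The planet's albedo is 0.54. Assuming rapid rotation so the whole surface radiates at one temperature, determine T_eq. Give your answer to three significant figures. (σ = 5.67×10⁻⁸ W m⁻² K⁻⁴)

Flux at 0.136 AU: S = 1361/0.136² = 7.36×10⁴ W m⁻².
Energy balance: absorbed = emitted ⇒ πR²·S(1−A) = 4πR²·σT_eq⁴, so T_eq⁴ = S(1−A)/(4σ).
T_eq = [7.36×10⁴ × 0.46 / (4 × 5.67×10⁻⁸)]^(1/4) = (1.49×10¹¹)^(1/4) = 622 K.

T_eq ≈ 622 K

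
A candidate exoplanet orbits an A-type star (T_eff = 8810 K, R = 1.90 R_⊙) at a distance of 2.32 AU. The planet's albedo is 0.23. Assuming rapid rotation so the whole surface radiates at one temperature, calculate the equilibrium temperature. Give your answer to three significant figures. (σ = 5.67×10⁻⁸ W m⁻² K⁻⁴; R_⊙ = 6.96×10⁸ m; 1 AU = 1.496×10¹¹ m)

T_eq ≈ 360 K

R_⋆ = 1.90 × 6.96×10⁸ = 1.32×10⁹ m.
d = 2.32 AU = 3.47×10¹¹ m.
L = 4πR_⋆²σT_⋆⁴ = 4π(1.32×10⁹)² × 5.67×10⁻⁸ × (8810)⁴ = 7.51×10²⁷ W.
S = L/(4πd²) = 4960 W m⁻².
Energy balance: absorbed = emitted ⇒ πR²·S(1−A) = 4πR²·σT_eq⁴, so T_eq⁴ = S(1−A)/(4σ).
T_eq = [4960 × 0.77 / (4 × 5.67×10⁻⁸)]^(1/4) = (1.68×10¹⁰)^(1/4) = 360 K.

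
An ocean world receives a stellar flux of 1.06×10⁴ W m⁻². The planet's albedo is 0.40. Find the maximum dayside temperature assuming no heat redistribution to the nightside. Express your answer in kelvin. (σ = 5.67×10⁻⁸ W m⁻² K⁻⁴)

With no redistribution each surface element balances locally: S(1−A) = σT⁴.
T = [1.06×10⁴ × 0.60 / 5.67×10⁻⁸]^(1/4) = (1.12×10¹¹)^(1/4) = 579 K.

T_ss ≈ 579 K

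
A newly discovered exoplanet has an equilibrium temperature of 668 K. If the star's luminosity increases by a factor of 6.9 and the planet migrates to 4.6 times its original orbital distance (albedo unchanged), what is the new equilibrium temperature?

T_eq ∝ L^(1/4) · d^(−1/2).
T′ = 668 × 6.9^(1/4) / 4.6^(1/2) = 505 K.

T_eq ≈ 505 K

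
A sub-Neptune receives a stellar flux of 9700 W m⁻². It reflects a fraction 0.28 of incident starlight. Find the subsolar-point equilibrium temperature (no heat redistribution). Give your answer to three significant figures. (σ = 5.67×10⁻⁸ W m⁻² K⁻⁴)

At the subsolar point the surface absorbs S(1−A) and emits σT⁴ per unit area — no factor of 4, since only the local patch is in balance.
T = [9700 × 0.72 / 5.67×10⁻⁸]^(1/4) = (1.23×10¹¹)^(1/4) = 592 K.

T_ss ≈ 592 K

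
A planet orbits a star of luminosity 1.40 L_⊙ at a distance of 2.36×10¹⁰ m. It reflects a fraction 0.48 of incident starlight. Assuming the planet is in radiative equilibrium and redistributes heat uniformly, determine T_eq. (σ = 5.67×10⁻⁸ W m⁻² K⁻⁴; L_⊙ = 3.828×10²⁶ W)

L = 1.40 × 3.828×10²⁶ = 5.36×10²⁶ W.
Flux: S = L/(4πd²) = 5.36×10²⁶/(4π×(2.36×10¹⁰)²) = 7.66×10⁴ W m⁻².
Energy balance: absorbed = emitted ⇒ πR²·S(1−A) = 4πR²·σT_eq⁴, so T_eq⁴ = S(1−A)/(4σ).
T_eq = [7.66×10⁴ × 0.52 / (4 × 5.67×10⁻⁸)]^(1/4) = (1.76×10¹¹)^(1/4) = 647 K.

T_eq ≈ 647 K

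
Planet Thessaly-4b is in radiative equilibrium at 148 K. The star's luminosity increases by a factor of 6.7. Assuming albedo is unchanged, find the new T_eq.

T_eq ∝ L^(1/4) · d^(−1/2).
T′ = 148 × 6.7^(1/4) = 238 K.

T_eq ≈ 238 K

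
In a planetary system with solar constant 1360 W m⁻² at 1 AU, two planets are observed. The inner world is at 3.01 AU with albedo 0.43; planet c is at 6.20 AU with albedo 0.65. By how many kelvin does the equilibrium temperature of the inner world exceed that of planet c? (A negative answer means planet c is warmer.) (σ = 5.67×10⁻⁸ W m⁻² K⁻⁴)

ΔT ≈ 53.4 K

T_eq = [S₀(1−A)/(4σd²)]^(1/4), so T ∝ (1−A)^(1/4) / √d.
T₁ = [1360×0.57/(4×5.67×10⁻⁸×3.01²)]^(1/4) = 139.37 K.
T₂ = [1360×0.35/(4×5.67×10⁻⁸×6.20²)]^(1/4) = 85.96 K.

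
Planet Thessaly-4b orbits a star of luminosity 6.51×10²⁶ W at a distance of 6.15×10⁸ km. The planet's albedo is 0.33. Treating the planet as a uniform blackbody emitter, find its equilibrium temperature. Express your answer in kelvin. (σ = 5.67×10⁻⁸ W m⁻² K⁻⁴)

d = 6.15×10⁸ km = 6.15×10¹¹ m.
Flux: S = L/(4πd²) = 6.51×10²⁶/(4π×(6.15×10¹¹)²) = 137 W m⁻².
Energy balance: absorbed = emitted ⇒ πR²·S(1−A) = 4πR²·σT_eq⁴, so T_eq⁴ = S(1−A)/(4σ).
T_eq = [137 × 0.67 / (4 × 5.67×10⁻⁸)]^(1/4) = (4.05×10⁸)^(1/4) = 142 K.

T_eq ≈ 142 K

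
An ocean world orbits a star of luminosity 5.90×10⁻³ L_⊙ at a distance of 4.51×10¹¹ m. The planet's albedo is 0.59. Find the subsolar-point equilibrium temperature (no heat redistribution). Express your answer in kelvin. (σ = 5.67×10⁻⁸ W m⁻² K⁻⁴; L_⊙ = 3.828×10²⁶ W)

L = 5.90×10⁻³ × 3.828×10²⁶ = 2.26×10²⁴ W.
Flux: S = L/(4πd²) = 2.26×10²⁴/(4π×(4.51×10¹¹)²) = 0.884 W m⁻².
At the subsolar point the surface absorbs S(1−A) and emits σT⁴ per unit area — no factor of 4, since only the local patch is in balance.
T = [0.884 × 0.41 / 5.67×10⁻⁸]^(1/4) = (6.39×10⁶)^(1/4) = 50.3 K.

T_ss ≈ 50.3 K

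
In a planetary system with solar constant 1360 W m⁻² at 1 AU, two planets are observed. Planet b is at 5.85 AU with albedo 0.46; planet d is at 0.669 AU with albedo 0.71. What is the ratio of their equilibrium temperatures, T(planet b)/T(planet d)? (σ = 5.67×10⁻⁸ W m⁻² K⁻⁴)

T_eq = [S₀(1−A)/(4σd²)]^(1/4), so T ∝ (1−A)^(1/4) / √d.
T₁ = [1360×0.54/(4×5.67×10⁻⁸×5.85²)]^(1/4) = 98.63 K.
T₂ = [1360×0.29/(4×5.67×10⁻⁸×0.669²)]^(1/4) = 249.67 K.

T₁/T₂ ≈ 0.395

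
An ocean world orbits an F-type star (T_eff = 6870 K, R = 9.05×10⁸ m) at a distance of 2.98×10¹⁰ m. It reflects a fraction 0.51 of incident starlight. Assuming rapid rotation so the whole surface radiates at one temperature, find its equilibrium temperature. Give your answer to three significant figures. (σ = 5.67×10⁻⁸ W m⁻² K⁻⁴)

T_eq ≈ 708 K

L = 4πR_⋆²σT_⋆⁴ = 4π(9.05×10⁸)² × 5.67×10⁻⁸ × (6870)⁴ = 1.30×10²⁷ W.
S = L/(4πd²) = 1.16×10⁵ W m⁻².
Energy balance: absorbed = emitted ⇒ πR²·S(1−A) = 4πR²·σT_eq⁴, so T_eq⁴ = S(1−A)/(4σ).
T_eq = [1.16×10⁵ × 0.49 / (4 × 5.67×10⁻⁸)]^(1/4) = (2.52×10¹¹)^(1/4) = 708 K.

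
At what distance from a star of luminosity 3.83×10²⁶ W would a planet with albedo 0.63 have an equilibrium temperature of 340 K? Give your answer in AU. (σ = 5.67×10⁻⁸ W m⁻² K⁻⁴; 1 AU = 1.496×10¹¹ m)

d ≈ 0.408 AU

From T_eq⁴ = L(1−A)/(16πσd²): d = √[L(1−A)/(16πσT_eq⁴)].
d = √[3.83×10²⁶ × 0.37 / (16π × 5.67×10⁻⁸ × (340)⁴)] = 6.10×10¹⁰ m = 0.408 AU.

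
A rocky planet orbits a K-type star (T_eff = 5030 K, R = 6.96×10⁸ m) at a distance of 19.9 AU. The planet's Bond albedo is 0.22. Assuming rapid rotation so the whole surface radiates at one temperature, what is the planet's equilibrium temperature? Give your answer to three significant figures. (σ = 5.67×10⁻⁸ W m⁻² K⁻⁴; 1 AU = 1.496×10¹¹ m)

T_eq ≈ 51.1 K

d = 19.9 AU = 2.98×10¹² m.
L = 4πR_⋆²σT_⋆⁴ = 4π(6.96×10⁸)² × 5.67×10⁻⁸ × (5030)⁴ = 2.21×10²⁶ W.
S = L/(4πd²) = 1.98 W m⁻².
Energy balance: absorbed = emitted ⇒ πR²·S(1−A) = 4πR²·σT_eq⁴, so T_eq⁴ = S(1−A)/(4σ).
T_eq = [1.98 × 0.78 / (4 × 5.67×10⁻⁸)]^(1/4) = (6.82×10⁶)^(1/4) = 51.1 K.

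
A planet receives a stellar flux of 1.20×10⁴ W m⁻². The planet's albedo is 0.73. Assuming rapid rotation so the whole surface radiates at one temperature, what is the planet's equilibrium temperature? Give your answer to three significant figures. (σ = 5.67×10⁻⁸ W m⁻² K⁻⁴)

T_eq ≈ 346 K

Energy balance: absorbed = emitted ⇒ πR²·S(1−A) = 4πR²·σT_eq⁴, so T_eq⁴ = S(1−A)/(4σ).
T_eq = [1.20×10⁴ × 0.27 / (4 × 5.67×10⁻⁸)]^(1/4) = (1.43×10¹⁰)^(1/4) = 346 K.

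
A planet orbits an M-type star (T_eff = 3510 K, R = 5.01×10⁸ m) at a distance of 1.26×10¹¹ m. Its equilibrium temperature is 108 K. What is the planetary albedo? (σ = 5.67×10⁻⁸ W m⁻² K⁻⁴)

L = 4πR_⋆²σT_⋆⁴ = 4π(5.01×10⁸)² × 5.67×10⁻⁸ × (3510)⁴ = 2.71×10²⁵ W.
S = L/(4πd²) = 136 W m⁻².
From T_eq⁴ = S(1−A)/(4σ): 1−A = 4σT_eq⁴/S.
1−A = 4 × 5.67×10⁻⁸ × (108)⁴ / 136 = 0.227.

A ≈ 0.77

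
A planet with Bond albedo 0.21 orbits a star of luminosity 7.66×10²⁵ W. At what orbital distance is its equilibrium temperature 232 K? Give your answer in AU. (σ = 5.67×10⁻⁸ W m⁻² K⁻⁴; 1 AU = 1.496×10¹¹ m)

d ≈ 0.572 AU

From T_eq⁴ = L(1−A)/(16πσd²): d = √[L(1−A)/(16πσT_eq⁴)].
d = √[7.66×10²⁵ × 0.79 / (16π × 5.67×10⁻⁸ × (232)⁴)] = 8.56×10¹⁰ m = 0.572 AU.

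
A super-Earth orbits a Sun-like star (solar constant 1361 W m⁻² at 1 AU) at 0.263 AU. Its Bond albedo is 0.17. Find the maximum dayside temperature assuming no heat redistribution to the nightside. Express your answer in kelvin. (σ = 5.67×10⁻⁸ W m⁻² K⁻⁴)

Flux at 0.263 AU: S = 1361/0.263² = 1.97×10⁴ W m⁻².
With no redistribution each surface element balances locally: S(1−A) = σT⁴.
T = [1.97×10⁴ × 0.83 / 5.67×10⁻⁸]^(1/4) = (2.88×10¹¹)^(1/4) = 733 K.

T_ss ≈ 733 K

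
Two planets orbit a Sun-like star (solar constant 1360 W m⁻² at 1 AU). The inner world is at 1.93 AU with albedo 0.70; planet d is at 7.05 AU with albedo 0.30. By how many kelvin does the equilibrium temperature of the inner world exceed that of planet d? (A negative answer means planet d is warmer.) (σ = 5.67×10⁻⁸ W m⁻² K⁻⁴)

T_eq = [S₀(1−A)/(4σd²)]^(1/4), so T ∝ (1−A)^(1/4) / √d.
T₁ = [1360×0.30/(4×5.67×10⁻⁸×1.93²)]^(1/4) = 148.24 K.
T₂ = [1360×0.70/(4×5.67×10⁻⁸×7.05²)]^(1/4) = 95.86 K.

ΔT ≈ 52.4 K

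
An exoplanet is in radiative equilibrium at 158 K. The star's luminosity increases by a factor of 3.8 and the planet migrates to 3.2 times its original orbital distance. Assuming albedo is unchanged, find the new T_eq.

T_eq ∝ L^(1/4) · d^(−1/2).
T′ = 158 × 3.8^(1/4) / 3.2^(1/2) = 123 K.

T_eq ≈ 123 K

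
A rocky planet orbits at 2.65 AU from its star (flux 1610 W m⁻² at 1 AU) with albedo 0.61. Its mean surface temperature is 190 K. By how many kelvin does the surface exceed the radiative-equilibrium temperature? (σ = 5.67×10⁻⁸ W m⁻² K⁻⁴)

ΔT ≈ 49.1 K

S = 1610/2.65² = 229.3 W m⁻².
T_eq = [S(1−A)/(4σ)]^(1/4) = [229.3×0.39/(4×5.67×10⁻⁸)]^(1/4) = 140.9 K.
ΔT = T_surf − T_eq = 190 − 140.9.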